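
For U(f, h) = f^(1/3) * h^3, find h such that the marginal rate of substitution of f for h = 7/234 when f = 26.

MU_f = 1/3·f^(-2/3)·h^3 and MU_h = 3·f^(1/3)·h^2.
MRS = MU_f/MU_h = (1/9)·h/f.
Substitute f = 26: MRS = h/234. Setting h/234 = 7/234 gives h = (7/234)·234 = 7.

h = 7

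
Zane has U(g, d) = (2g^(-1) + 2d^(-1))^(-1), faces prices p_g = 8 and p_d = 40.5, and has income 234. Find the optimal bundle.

g* = 9, d* = 4

For CES with ρ = -1, MRS = (d/g)^2.
Tangency: set MRS = p_g/p_d = 8/40.5 = 16/81.
So (d/g)^2 = 16/81; taking the square root, d/g = 4/9, i.e. d = (4/9)·g.
Substitute into the budget 8·g + 40.5·d = 234: 26·g = 234, so g* = 9 and d* = (4/9)·9 = 4.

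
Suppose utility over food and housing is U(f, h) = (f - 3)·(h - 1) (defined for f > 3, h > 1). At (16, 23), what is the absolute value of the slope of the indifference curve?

MU_f = (h−1), MU_h = (f−3).
MRS = (h−1)/(f−3).
At (16, 23): MRS = 22/13.
The indifference curve has slope −22/13 at this bundle.

MRS = 22/13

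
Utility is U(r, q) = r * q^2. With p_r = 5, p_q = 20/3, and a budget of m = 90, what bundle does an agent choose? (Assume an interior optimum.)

MU_r = q^2 and MU_q = 2·r·q.
MRS = MU_r/MU_q = (1/2)·q/r.
Tangency: set MRS = p_r/p_q = 5/(20/3) = 0.75.
So (1/2)·q/r = 0.75, i.e. q = 1.5·r.
Substitute into the budget 5·r + (20/3)·q = 90: 15·r = 90, so r* = 6.
Then q* = 1.5·6 = 9.

r* = 6, q* = 9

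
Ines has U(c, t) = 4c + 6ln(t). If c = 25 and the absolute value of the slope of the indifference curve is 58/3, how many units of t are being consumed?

t = 29

MU_c = 4, MU_t = 6/t.
MRS = 4 ÷ (6/t).
MRS depends only on t: (2/3)·t = 58/3 ⇒ t = (58/3)/(2/3) = 29.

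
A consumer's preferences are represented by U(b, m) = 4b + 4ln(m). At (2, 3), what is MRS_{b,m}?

MRS = 3

MU_b = 4, MU_m = 4/m.
MRS = 4 ÷ (4/m).
At (2, 3): MRS = 3.
The indifference curve has slope −3 at this bundle.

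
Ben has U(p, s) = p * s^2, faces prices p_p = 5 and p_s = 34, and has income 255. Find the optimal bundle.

p* = 17, s* = 5

MU_p = s^2 and MU_s = 2·p·s.
MRS = MU_p/MU_s = (1/2)·s/p.
Tangency: set MRS = p_p/p_s = 5/34.
So (1/2)·s/p = 5/34, i.e. s = (5/17)·p.
Substitute into the budget 5·p + 34·s = 255: 15·p = 255, so p* = 17.
Then s* = (5/17)·17 = 5.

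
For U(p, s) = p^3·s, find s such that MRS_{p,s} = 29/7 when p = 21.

MU_p = 3·p^2·s and MU_s = p^3.
MRS = MU_p/MU_s = (3/1)·s/p.
Substitute p = 21: MRS = s/7. Setting s/7 = 29/7 gives s = (29/7)·7 = 29.

s = 29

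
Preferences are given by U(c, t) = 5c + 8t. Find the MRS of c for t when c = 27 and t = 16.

MU_c = 5, MU_t = 8, so MRS = 5/8 = 0.625 at every bundle.
At (27, 16): MRS = 0.625.
That is, one extra unit of c is worth 0.625 units of t at the margin.

MRS = 0.625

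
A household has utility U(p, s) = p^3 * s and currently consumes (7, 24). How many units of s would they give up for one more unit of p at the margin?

MU_p = 3·p^2·s and MU_s = p^3.
MRS = MU_p/MU_s = (3/1)·s/p.
At (7, 24): MRS = 72/7.
So at (7, 24) the consumer would give up 72/7 units of s for one more unit of p.

MRS = 72/7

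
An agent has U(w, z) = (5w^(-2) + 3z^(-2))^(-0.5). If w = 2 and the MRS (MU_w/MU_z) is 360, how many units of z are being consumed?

z = 12

For CES with ρ = -2, MRS = (5/3)·(z/w)^3.
Setting (5/3)·(z/2)^3 = 360 gives (z/2)^3 = 216, so z/2 = 6 and z = 12.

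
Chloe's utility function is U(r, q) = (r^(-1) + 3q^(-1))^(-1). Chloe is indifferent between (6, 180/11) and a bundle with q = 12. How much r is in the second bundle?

U depends on (r, q) only through S = r^(-1) + 3q^(-1), so equal utility means equal S. At (6, 180/11): S = 0.35.
With q = 12: 3·12^(-1) = 0.25, so r^(-1) = 0.35 − 0.25 = 0.1.
Hence r = 1/0.1 = 10.
Check: U(10, 12) = 2.8571.

r = 10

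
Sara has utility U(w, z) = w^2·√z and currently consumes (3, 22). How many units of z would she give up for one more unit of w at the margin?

MRS = 88/3

MU_w = 2·w·√z and MU_z = 0.5·w^2·z^(-0.5).
MRS = MU_w/MU_z = (4)·z/w.
At (3, 22): MRS = 88/3.
So at (3, 22) the consumer would give up 88/3 units of z for one more unit of w.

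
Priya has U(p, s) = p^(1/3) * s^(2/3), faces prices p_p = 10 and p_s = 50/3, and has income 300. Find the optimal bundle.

MU_p = 1/3·p^(-2/3)·s^(2/3) and MU_s = 2/3·p^(1/3)·s^(-1/3).
MRS = MU_p/MU_s = (0.5)·s/p.
Tangency: set MRS = p_p/p_s = 10/(50/3) = 0.6.
So (0.5)·s/p = 0.6, i.e. s = 1.2·p.
Substitute into the budget 10·p + (50/3)·s = 300: 30·p = 300, so p* = 10.
Then s* = 1.2·10 = 12.

p* = 10, s* = 12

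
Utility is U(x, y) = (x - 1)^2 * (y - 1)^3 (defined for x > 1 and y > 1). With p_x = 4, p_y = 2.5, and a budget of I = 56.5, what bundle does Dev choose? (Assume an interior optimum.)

x* = 6, y* = 13

MU_x = 2·(x−1)·(y−1)^3, MU_y = 3·(x−1)^2·(y−1)^2.
MRS = (2/3)·(y−1)/(x−1).
Tangency: set MRS = p_x/p_y = 4/2.5 = 1.6.
So (2/3)·(y − 1)/(x − 1) = 1.6, i.e. (y − 1) = 2.4·(x − 1).
Rewrite the budget in excess-of-subsistence terms: 4·(x − 1) + 2.5·(y − 1) = 56.5 − 4·1 − 2.5·1 = 50.
Substituting, 10·(x − 1) = 50, so x − 1 = 5 and x* = 6.
Then y − 1 = 2.4·5 = 12, so y* = 13.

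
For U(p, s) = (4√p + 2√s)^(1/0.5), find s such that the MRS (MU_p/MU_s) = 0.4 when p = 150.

For CES with ρ = 0.5, MRS = (4/2)·√(s/p).
Setting (4/2)·√(s/150) = 0.4 gives √(s/150) = 0.2, so s/150 = 1/25 and s = 6.

s = 6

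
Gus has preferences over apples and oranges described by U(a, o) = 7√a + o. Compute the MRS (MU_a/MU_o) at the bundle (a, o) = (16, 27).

MU_a = 7/(2√a), MU_o = 1.
MRS = 7/(2√a) ÷ 1.
At (16, 27): MRS = 0.875.
That is, one extra unit of a is worth 0.875 units of o at the margin.

MRS = 0.875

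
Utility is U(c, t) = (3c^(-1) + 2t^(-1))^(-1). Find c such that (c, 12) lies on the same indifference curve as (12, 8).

c = 9

U depends on (c, t) only through S = 3c^(-1) + 2t^(-1), so equal utility means equal S. At (12, 8): S = 0.5.
With t = 12: 2·12^(-1) = 1/6, so 3c^(-1) = 0.5 − 1/6 = 1/3, i.e. c^(-1) = 1/9.
Hence c = 1/(1/9) = 9.
Check: U(9, 12) = 2.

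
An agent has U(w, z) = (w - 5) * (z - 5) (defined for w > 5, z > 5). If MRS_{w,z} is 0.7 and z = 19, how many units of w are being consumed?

MU_w = (z−5), MU_z = (w−5).
MRS = (z−5)/(w−5).
Substitute z = 19: MRS = 14/(w − 5). Setting this equal to 0.7 gives w − 5 = 14/0.7 = 20, so w = 25.

w = 25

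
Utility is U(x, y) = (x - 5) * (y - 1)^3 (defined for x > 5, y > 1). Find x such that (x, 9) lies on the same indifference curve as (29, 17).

U(29, 17) = 98304.
Set U(x, 9) = 98304 and solve.
With y = 9: (9 − 1)^3 = 512, so (x − 5) = 98304/512 = 192.
So x = 5 + 192 = 197.
Check: U(197, 9) = 98304.

x = 197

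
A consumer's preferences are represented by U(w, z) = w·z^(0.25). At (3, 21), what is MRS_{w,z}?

MU_w = z^(0.25) and MU_z = 0.25·w·z^(-0.75).
MRS = MU_w/MU_z = (4)·z/w.
At (3, 21): MRS = 28.
That is, one extra unit of w is worth 28 units of z at the margin.

MRS = 28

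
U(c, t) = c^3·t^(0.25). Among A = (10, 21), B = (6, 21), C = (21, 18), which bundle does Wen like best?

Bundle C

Evaluate utility at each bundle:
U(A) = 2140.695.
U(B) = 462.390.
U(C) = 19075.504.
Highest utility is C, so C ≻ A ≻ B.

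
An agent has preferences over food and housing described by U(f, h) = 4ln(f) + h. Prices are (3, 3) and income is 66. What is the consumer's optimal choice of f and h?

MU_f = 4/f, MU_h = 1.
MRS = 4/f ÷ 1.
Tangency: set MRS = p_f/p_h = 3/3 = 1.
MRS depends only on f: 4/f = 1 ⇒ f* = 4/1 = 4.
From the budget, 3·h = 66 − 3·4 = 54, so h* = 18.

f* = 4, h* = 18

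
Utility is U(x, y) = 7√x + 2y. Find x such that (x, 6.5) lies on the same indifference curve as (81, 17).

U(81, 17) = 97.
Set U(x, 6.5) = 97 and solve.
With y = 6.5: 7√x = 97 − 2·6.5 = 84, so √x = 12 and x = 144.
Check: U(144, 6.5) = 97.

x = 144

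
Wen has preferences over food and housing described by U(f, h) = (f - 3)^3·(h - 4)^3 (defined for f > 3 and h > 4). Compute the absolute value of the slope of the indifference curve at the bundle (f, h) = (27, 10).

MRS = 0.25

MU_f = 3·(f−3)^2·(h−4)^3, MU_h = 3·(f−3)^3·(h−4)^2.
MRS = (h−4)/(f−3).
At (27, 10): MRS = 0.25.
So at (27, 10) the consumer would give up 0.25 units of h for one more unit of f.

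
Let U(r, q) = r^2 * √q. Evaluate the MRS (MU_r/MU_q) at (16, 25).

MU_r = 2·r·√q and MU_q = 0.5·r^2·q^(-0.5).
MRS = MU_r/MU_q = (4)·q/r.
At (16, 25): MRS = 6.25.
That is, one extra unit of r is worth 6.25 units of q at the margin.

MRS = 6.25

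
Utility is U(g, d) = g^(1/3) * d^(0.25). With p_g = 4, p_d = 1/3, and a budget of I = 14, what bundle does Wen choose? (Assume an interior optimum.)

g* = 2, d* = 18

MU_g = 1/3·g^(-2/3)·d^(0.25) and MU_d = 0.25·g^(1/3)·d^(-0.75).
MRS = MU_g/MU_d = (4/3)·d/g.
Tangency: set MRS = p_g/p_d = 4/(1/3) = 12.
So (4/3)·d/g = 12, i.e. d = 9·g.
Substitute into the budget 4·g + (1/3)·d = 14: 7·g = 14, so g* = 2.
Then d* = 9·2 = 18.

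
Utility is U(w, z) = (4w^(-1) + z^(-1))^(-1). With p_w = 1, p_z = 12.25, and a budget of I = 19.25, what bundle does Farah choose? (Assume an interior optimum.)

For CES with ρ = -1, MRS = (4/1)·(z/w)^2.
Tangency: set MRS = p_w/p_z = 1/12.25 = 4/49.
So (z/w)^2 = 1/49; taking the square root, z/w = 1/7, i.e. z = (1/7)·w.
Substitute into the budget 1·w + 12.25·z = 19.25: 2.75·w = 19.25, so w* = 7 and z* = (1/7)·7 = 1.

w* = 7, z* = 1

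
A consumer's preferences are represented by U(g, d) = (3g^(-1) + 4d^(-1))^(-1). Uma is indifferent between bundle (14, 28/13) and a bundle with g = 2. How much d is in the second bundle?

d = 7

U depends on (g, d) only through S = 3g^(-1) + 4d^(-1), so equal utility means equal S. At (14, 28/13): S = 29/14.
With g = 2: 3·2^(-1) = 1.5, so 4d^(-1) = 29/14 − 1.5 = 4/7, i.e. d^(-1) = 1/7.
Hence d = 1/(1/7) = 7.
Check: U(2, 7) = 0.4828.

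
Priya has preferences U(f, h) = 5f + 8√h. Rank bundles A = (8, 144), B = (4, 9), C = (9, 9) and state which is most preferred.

Evaluate utility at each bundle:
U(A) = 136.000.
U(B) = 44.000.
U(C) = 69.000.
Highest utility is A, so A ≻ C ≻ B.

Bundle A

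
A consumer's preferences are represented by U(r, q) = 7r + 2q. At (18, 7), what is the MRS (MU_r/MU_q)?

MU_r = 7, MU_q = 2, so MRS = 7/2 = 3.5 at every bundle.
At (18, 7): MRS = 3.5.
The indifference curve has slope −3.5 at this bundle.

MRS = 3.5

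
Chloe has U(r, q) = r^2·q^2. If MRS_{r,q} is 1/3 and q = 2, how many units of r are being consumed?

MU_r = 2·r·q^2 and MU_q = 2·r^2·q.
MRS = MU_r/MU_q = q/r.
Substitute q = 2: MRS = 2/r. Setting 2/r = 1/3 gives r = 2/(1/3) = 6.

r = 6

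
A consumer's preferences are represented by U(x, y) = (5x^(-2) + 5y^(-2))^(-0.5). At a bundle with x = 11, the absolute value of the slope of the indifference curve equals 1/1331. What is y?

y = 1

For CES with ρ = -2, MRS = (y/x)^3.
Setting (y/11)^3 = 1/1331 gives y/11 = 1/11 and y = 1.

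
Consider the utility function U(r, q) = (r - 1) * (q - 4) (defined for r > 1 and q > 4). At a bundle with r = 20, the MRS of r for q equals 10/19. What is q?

q = 14

MU_r = (q−4), MU_q = (r−1).
MRS = (q−4)/(r−1).
Substitute r = 20: MRS = (q − 4)/19. Setting this equal to 10/19 gives q − 4 = (10/19)·19 = 10, so q = 14.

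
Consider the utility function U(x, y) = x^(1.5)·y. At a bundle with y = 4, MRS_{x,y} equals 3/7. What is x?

x = 14

MU_x = 1.5·√x·y and MU_y = x^(1.5).
MRS = MU_x/MU_y = (1.5)·y/x.
Substitute y = 4: MRS = 6/x. Setting 6/x = 3/7 gives x = 6/(3/7) = 14.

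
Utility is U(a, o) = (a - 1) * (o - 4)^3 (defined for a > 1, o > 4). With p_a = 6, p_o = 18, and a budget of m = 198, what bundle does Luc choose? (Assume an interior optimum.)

MU_a = (o−4)^3, MU_o = 3·(a−1)·(o−4)^2.
MRS = (1/3)·(o−4)/(a−1).
Tangency: set MRS = p_a/p_o = 6/18 = 1/3.
So (1/3)·(o − 4)/(a − 1) = 1/3, i.e. (o − 4) = (a − 1).
Rewrite the budget in excess-of-subsistence terms: 6·(a − 1) + 18·(o − 4) = 198 − 6·1 − 18·4 = 120.
Substituting, 24·(a − 1) = 120, so a − 1 = 5 and a* = 6.
Then o − 4 = 5, so o* = 9.

a* = 6, o* = 9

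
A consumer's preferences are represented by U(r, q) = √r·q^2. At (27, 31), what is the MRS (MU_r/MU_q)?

MRS = 31/108

MU_r = 0.5·r^(-0.5)·q^2 and MU_q = 2·√r·q.
MRS = MU_r/MU_q = (0.25)·q/r.
At (27, 31): MRS = 31/108.
The indifference curve has slope −31/108 at this bundle.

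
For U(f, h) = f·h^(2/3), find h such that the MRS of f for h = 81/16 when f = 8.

h = 27

MU_f = h^(2/3) and MU_h = 2/3·f·h^(-1/3).
MRS = MU_f/MU_h = (1.5)·h/f.
Substitute f = 8: MRS = h/(16/3). Setting h/(16/3) = 81/16 gives h = (81/16)·(16/3) = 27.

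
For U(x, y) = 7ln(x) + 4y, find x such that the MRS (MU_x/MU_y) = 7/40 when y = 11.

x = 10

MU_x = 7/x, MU_y = 4.
MRS = 7/x ÷ 4.
MRS depends only on x: 1.75/x = 7/40 ⇒ x = 1.75/(7/40) = 10.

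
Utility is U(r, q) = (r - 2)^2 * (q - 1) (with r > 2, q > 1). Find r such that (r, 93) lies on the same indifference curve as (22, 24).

U(22, 24) = 9200.
Set U(r, 93) = 9200 and solve.
With q = 93: (93 − 1) = 92, so (r − 2)^2 = 9200/92 = 100.
Taking the square root (with r > 2): r − 2 = 10, so r = 12.
Check: U(12, 93) = 9200.

r = 12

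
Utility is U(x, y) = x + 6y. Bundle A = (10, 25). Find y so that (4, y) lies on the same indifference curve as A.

y = 26

U(10, 25) = 160.
Set U(4, y) = 160 and solve.
4 + 6y = 160 ⇒ 6y = 156 ⇒ y = 26.
Check: U(4, 26) = 160.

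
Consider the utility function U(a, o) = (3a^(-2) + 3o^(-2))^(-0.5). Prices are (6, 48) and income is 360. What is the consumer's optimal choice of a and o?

For CES with ρ = -2, MRS = (o/a)^3.
Tangency: set MRS = p_a/p_o = 6/48 = 0.125.
So (o/a)^3 = 0.125; taking the cube root, o/a = 0.5, i.e. o = 0.5·a.
Substitute into the budget 6·a + 48·o = 360: 30·a = 360, so a* = 12 and o* = 0.5·12 = 6.

a* = 12, o* = 6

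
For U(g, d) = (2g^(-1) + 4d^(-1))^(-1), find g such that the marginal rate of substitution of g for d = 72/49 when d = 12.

g = 7

For CES with ρ = -1, MRS = (2/4)·(d/g)^2.
Setting (2/4)·(12/g)^2 = 72/49 gives (12/g)^2 = 144/49, so 12/g = 12/7 and g = 7.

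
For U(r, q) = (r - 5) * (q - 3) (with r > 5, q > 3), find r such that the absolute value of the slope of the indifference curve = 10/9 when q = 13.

MU_r = (q−3), MU_q = (r−5).
MRS = (q−3)/(r−5).
Substitute q = 13: MRS = 10/(r − 5). Setting this equal to 10/9 gives r − 5 = 10/(10/9) = 9, so r = 14.

r = 14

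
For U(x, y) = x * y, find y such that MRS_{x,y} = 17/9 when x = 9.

MU_x = y and MU_y = x.
MRS = MU_x/MU_y = y/x.
Substitute x = 9: MRS = y/9. Setting y/9 = 17/9 gives y = (17/9)·9 = 17.

y = 17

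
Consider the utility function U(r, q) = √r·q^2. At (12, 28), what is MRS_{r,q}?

MRS = 7/12

MU_r = 0.5·r^(-0.5)·q^2 and MU_q = 2·√r·q.
MRS = MU_r/MU_q = (0.25)·q/r.
At (12, 28): MRS = 7/12.
The indifference curve has slope −7/12 at this bundle.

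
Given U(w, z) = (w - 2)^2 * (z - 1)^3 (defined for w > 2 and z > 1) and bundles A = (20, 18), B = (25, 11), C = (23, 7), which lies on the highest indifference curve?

Bundle A

Evaluate utility at each bundle:
U(A) = 1591812.
U(B) = 529000.
U(C) = 95256.
Highest utility is A, so A ≻ B ≻ C.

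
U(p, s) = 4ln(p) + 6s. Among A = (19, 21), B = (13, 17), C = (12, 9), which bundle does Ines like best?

Evaluate utility at each bundle:
U(A) = 137.778.
U(B) = 112.260.
U(C) = 63.940.
Highest utility is A, so A ≻ B ≻ C.

Bundle A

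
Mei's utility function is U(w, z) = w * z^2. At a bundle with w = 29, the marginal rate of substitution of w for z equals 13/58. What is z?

MU_w = z^2 and MU_z = 2·w·z.
MRS = MU_w/MU_z = (1/2)·z/w.
Substitute w = 29: MRS = z/58. Setting z/58 = 13/58 gives z = (13/58)·58 = 13.

z = 13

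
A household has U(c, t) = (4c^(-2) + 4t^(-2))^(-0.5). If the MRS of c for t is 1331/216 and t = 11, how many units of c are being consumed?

For CES with ρ = -2, MRS = (t/c)^3.
Setting (11/c)^3 = 1331/216 gives 11/c = 11/6 and c = 6.

c = 6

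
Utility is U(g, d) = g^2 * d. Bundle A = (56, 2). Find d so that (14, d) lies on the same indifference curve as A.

d = 32

U(56, 2) = 6272.
Set U(14, d) = 6272 and solve.
With g = 14: 14^2 = 196, so d = 6272/196 = 32.
Check: U(14, 32) = 6272.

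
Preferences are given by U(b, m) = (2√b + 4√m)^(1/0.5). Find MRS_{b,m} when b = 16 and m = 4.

For CES with ρ = 0.5, MRS = (2/4)·√(m/b).
At (16, 4): MRS = 0.25.
So at (16, 4) the consumer would give up 0.25 units of m for one more unit of b.

MRS = 0.25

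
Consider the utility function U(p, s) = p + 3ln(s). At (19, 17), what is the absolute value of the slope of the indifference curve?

MRS = 17/3

MU_p = 1, MU_s = 3/s.
MRS = 1 ÷ (3/s).
At (19, 17): MRS = 17/3.
The indifference curve has slope −17/3 at this bundle.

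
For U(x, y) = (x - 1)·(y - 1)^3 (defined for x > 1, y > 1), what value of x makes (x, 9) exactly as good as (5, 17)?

x = 33

U(5, 17) = 16384.
Set U(x, 9) = 16384 and solve.
With y = 9: (9 − 1)^3 = 512, so (x − 1) = 16384/512 = 32.
So x = 1 + 32 = 33.
Check: U(33, 9) = 16384.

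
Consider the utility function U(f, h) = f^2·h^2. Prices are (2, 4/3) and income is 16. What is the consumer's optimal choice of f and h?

MU_f = 2·f·h^2 and MU_h = 2·f^2·h.
MRS = MU_f/MU_h = h/f.
Tangency: set MRS = p_f/p_h = 2/(4/3) = 1.5.
So h/f = 1.5, i.e. h = 1.5·f.
Substitute into the budget 2·f + (4/3)·h = 16: 4·f = 16, so f* = 4.
Then h* = 1.5·4 = 6.

f* = 4, h* = 6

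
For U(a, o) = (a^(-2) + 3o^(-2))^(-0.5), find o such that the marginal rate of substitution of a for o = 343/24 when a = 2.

For CES with ρ = -2, MRS = (1/3)·(o/a)^3.
Setting (1/3)·(o/2)^3 = 343/24 gives (o/2)^3 = 42.875, so o/2 = 3.5 and o = 7.

o = 7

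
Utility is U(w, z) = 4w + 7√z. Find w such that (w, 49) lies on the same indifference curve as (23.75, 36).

w = 22

U(23.75, 36) = 137.
Set U(w, 49) = 137 and solve.
With z = 49: √49 = 7, so 4w = 137 − 7·7 = 88 and w = 22.
Check: U(22, 49) = 137.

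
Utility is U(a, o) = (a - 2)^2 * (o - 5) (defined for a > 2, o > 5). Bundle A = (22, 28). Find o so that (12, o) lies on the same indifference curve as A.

U(22, 28) = 9200.
Set U(12, o) = 9200 and solve.
With a = 12: (12 − 2)^2 = 100, so (o − 5) = 9200/100 = 92.
So o = 5 + 92 = 97.
Check: U(12, 97) = 9200.

o = 97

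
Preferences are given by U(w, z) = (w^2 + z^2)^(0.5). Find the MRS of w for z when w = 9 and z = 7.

MRS = 9/7

For CES with ρ = 2, MRS = (z/w)^(-1).
At (9, 7): MRS = 9/7.
The indifference curve has slope −9/7 at this bundle.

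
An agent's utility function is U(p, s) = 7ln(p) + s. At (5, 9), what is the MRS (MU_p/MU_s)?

MU_p = 7/p, MU_s = 1.
MRS = 7/p ÷ 1.
At (5, 9): MRS = 1.4.
That is, one extra unit of p is worth 1.4 units of s at the margin.

MRS = 1.4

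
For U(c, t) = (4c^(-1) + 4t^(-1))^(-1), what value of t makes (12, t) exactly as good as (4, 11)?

U depends on (c, t) only through S = 4c^(-1) + 4t^(-1), so equal utility means equal S. At (4, 11): S = 15/11.
With c = 12: 4·12^(-1) = 1/3, so 4t^(-1) = 15/11 − 1/3 = 34/33, i.e. t^(-1) = 17/66.
Hence t = 1/(17/66) = 66/17.
Check: U(12, 66/17) = 0.7333.

t = 66/17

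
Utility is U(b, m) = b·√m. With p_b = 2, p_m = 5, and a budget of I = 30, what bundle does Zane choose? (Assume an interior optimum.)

MU_b = √m and MU_m = 0.5·b·m^(-0.5).
MRS = MU_b/MU_m = (2)·m/b.
Tangency: set MRS = p_b/p_m = 2/5 = 0.4.
So (2)·m/b = 0.4, i.e. m = 0.2·b.
Substitute into the budget 2·b + 5·m = 30: 3·b = 30, so b* = 10.
Then m* = 0.2·10 = 2.

b* = 10, m* = 2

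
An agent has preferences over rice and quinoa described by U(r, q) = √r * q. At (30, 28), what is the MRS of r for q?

MRS = 7/15

MU_r = 0.5·r^(-0.5)·q and MU_q = √r.
MRS = MU_r/MU_q = (0.5)·q/r.
At (30, 28): MRS = 7/15.
That is, one extra unit of r is worth 7/15 units of q at the margin.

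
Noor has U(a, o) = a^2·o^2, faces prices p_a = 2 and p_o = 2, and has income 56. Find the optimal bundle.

MU_a = 2·a·o^2 and MU_o = 2·a^2·o.
MRS = MU_a/MU_o = o/a.
Tangency: set MRS = p_a/p_o = 2/2 = 1.
So o/a = 1, i.e. o = a.
Substitute into the budget 2·a + 2·o = 56: 4·a = 56, so a* = 14.
Then o* = 14.

a* = 14, o* = 14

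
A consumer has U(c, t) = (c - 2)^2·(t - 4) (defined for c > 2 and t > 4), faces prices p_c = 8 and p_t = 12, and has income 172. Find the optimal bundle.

MU_c = 2·(c−2)·(t−4), MU_t = (c−2)^2.
MRS = (2/1)·(t−4)/(c−2).
Tangency: set MRS = p_c/p_t = 8/12 = 2/3.
So (2/1)·(t − 4)/(c − 2) = 2/3, i.e. (t − 4) = (1/3)·(c − 2).
Rewrite the budget in excess-of-subsistence terms: 8·(c − 2) + 12·(t − 4) = 172 − 8·2 − 12·4 = 108.
Substituting, 12·(c − 2) = 108, so c − 2 = 9 and c* = 11.
Then t − 4 = (1/3)·9 = 3, so t* = 7.

c* = 11, t* = 7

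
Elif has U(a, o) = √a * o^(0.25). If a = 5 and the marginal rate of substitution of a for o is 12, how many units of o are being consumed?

MU_a = 0.5·a^(-0.5)·o^(0.25) and MU_o = 0.25·√a·o^(-0.75).
MRS = MU_a/MU_o = (2)·o/a.
Substitute a = 5: MRS = o/2.5. Setting o/2.5 = 12 gives o = 12·2.5 = 30.

o = 30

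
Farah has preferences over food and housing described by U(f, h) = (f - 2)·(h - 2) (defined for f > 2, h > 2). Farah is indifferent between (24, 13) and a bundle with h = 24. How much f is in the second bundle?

U(24, 13) = 242.
Set U(f, 24) = 242 and solve.
With h = 24: (24 − 2) = 22, so (f − 2) = 242/22 = 11.
So f = 2 + 11 = 13.
Check: U(13, 24) = 242.

f = 13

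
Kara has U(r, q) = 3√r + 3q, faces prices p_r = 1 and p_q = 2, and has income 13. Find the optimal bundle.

r* = 1, q* = 6

MU_r = 3/(2√r), MU_q = 3.
MRS = 3/(2√r) ÷ 3.
Tangency: set MRS = p_r/p_q = 1/2 = 0.5.
MRS depends only on r: 0.5/√r = 0.5 ⇒ √r = 0.5/0.5 = 1 ⇒ r* = 1.
From the budget, 2·q = 13 − 1·1 = 12, so q* = 6.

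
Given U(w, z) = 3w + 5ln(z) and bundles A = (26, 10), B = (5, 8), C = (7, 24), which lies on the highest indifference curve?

Evaluate utility at each bundle:
U(A) = 89.513.
U(B) = 25.397.
U(C) = 36.890.
Highest utility is A, so A ≻ C ≻ B.

Bundle A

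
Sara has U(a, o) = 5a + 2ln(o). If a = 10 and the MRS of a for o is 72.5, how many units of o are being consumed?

MU_a = 5, MU_o = 2/o.
MRS = 5 ÷ (2/o).
MRS depends only on o: 2.5·o = 72.5 ⇒ o = 72.5/2.5 = 29.

o = 29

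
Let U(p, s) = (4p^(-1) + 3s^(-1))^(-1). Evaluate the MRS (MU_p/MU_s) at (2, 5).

MRS = 25/3

For CES with ρ = -1, MRS = (4/3)·(s/p)^2.
At (2, 5): MRS = 25/3.
That is, one extra unit of p is worth 25/3 units of s at the margin.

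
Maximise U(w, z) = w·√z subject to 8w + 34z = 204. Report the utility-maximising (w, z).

w* = 17, z* = 2

MU_w = √z and MU_z = 0.5·w·z^(-0.5).
MRS = MU_w/MU_z = (2)·z/w.
Tangency: set MRS = p_w/p_z = 8/34 = 4/17.
So (2)·z/w = 4/17, i.e. z = (2/17)·w.
Substitute into the budget 8·w + 34·z = 204: 12·w = 204, so w* = 17.
Then z* = (2/17)·17 = 2.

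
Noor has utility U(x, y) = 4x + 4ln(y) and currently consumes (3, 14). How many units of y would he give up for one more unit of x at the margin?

MU_x = 4, MU_y = 4/y.
MRS = 4 ÷ (4/y).
At (3, 14): MRS = 14.
The indifference curve has slope −14 at this bundle.

MRS = 14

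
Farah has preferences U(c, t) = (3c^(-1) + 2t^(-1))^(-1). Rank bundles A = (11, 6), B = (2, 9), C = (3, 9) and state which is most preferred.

Bundle A

Evaluate utility at each bundle:
U(A) = 1.650.
U(B) = 0.581.
U(C) = 0.818.
Highest utility is A, so A ≻ C ≻ B.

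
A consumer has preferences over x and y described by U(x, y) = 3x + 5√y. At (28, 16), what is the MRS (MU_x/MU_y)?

MRS = 4.8

MU_x = 3, MU_y = 5/(2√y).
MRS = 3 ÷ (5/(2√y)).
At (28, 16): MRS = 4.8.
The indifference curve has slope −4.8 at this bundle.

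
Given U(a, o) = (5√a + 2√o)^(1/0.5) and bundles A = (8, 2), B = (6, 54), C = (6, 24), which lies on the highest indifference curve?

Bundle B

Evaluate utility at each bundle:
U(A) = 288.000.
U(B) = 726.000.
U(C) = 486.000.
Highest utility is B, so B ≻ C ≻ A.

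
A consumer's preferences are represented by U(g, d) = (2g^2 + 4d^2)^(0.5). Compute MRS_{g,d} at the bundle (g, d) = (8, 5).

For CES with ρ = 2, MRS = (2/4)·(d/g)^(-1).
At (8, 5): MRS = 0.8.
That is, one extra unit of g is worth 0.8 units of d at the margin.

MRS = 0.8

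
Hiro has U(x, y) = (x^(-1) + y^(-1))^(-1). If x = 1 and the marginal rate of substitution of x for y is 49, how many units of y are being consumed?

y = 7

For CES with ρ = -1, MRS = (y/x)^2.
Setting (y/1)^2 = 49 gives y/1 = 7 and y = 7.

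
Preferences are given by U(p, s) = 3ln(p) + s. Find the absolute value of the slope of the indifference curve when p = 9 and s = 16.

MU_p = 3/p, MU_s = 1.
MRS = 3/p ÷ 1.
At (9, 16): MRS = 1/3.
The indifference curve has slope −1/3 at this bundle.

MRS = 1/3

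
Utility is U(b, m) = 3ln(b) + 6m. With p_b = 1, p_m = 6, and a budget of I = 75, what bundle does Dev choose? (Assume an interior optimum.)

MU_b = 3/b, MU_m = 6.
MRS = 3/b ÷ 6.
Tangency: set MRS = p_b/p_m = 1/6.
MRS depends only on b: 0.5/b = 1/6 ⇒ b* = 0.5/(1/6) = 3.
From the budget, 6·m = 75 − 1·3 = 72, so m* = 12.

b* = 3, m* = 12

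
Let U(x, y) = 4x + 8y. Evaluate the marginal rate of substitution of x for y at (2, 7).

MU_x = 4, MU_y = 8, so MRS = 4/8 = 0.5 at every bundle.
At (2, 7): MRS = 0.5.
That is, one extra unit of x is worth 0.5 units of y at the margin.

MRS = 0.5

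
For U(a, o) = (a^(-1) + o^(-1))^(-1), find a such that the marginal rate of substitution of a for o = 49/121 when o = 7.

a = 11

For CES with ρ = -1, MRS = (o/a)^2.
Setting (7/a)^2 = 49/121 gives 7/a = 7/11 and a = 11.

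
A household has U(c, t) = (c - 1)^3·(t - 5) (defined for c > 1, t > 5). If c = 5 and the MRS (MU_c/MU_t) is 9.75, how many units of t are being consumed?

MU_c = 3·(c−1)^2·(t−5), MU_t = (c−1)^3.
MRS = (3/1)·(t−5)/(c−1).
Substitute c = 5: MRS = (t − 5)/(4/3). Setting this equal to 9.75 gives t − 5 = 9.75·(4/3) = 13, so t = 18.

t = 18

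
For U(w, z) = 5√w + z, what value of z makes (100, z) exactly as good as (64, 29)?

z = 19

U(64, 29) = 69.
Set U(100, z) = 69 and solve.
With w = 100: √100 = 10, so z = 69 − 5·10 = 19.
Check: U(100, 19) = 69.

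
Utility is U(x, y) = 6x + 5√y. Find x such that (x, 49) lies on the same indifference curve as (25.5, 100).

x = 28

U(25.5, 100) = 203.
Set U(x, 49) = 203 and solve.
With y = 49: √49 = 7, so 6x = 203 − 5·7 = 168 and x = 28.
Check: U(28, 49) = 203.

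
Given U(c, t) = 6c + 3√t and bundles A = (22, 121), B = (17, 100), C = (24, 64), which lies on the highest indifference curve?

Evaluate utility at each bundle:
U(A) = 165.000.
U(B) = 132.000.
U(C) = 168.000.
Highest utility is C, so C ≻ A ≻ B.

Bundle C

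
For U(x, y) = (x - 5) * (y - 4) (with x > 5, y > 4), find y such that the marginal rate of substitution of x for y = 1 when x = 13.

MU_x = (y−4), MU_y = (x−5).
MRS = (y−4)/(x−5).
Substitute x = 13: MRS = (y − 4)/8. Setting this equal to 1 gives y − 4 = 1·8 = 8, so y = 12.

y = 12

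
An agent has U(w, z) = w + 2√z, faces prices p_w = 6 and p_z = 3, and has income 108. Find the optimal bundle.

MU_w = 1, MU_z = 2/(2√z).
MRS = 1 ÷ (2/(2√z)).
Tangency: set MRS = p_w/p_z = 6/3 = 2.
MRS depends only on z: √z = 2 ⇒ √z = 2 ⇒ z* = 4.
From the budget, 6·w = 108 − 3·4 = 96, so w* = 16.

w* = 16, z* = 4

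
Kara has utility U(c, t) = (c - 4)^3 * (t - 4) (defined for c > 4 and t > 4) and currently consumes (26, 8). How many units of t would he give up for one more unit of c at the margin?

MRS = 6/11

MU_c = 3·(c−4)^2·(t−4), MU_t = (c−4)^3.
MRS = (3/1)·(t−4)/(c−4).
At (26, 8): MRS = 6/11.
That is, one extra unit of c is worth 6/11 units of t at the margin.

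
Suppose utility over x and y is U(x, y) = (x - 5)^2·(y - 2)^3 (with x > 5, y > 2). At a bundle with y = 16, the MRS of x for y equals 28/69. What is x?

x = 28

MU_x = 2·(x−5)·(y−2)^3, MU_y = 3·(x−5)^2·(y−2)^2.
MRS = (2/3)·(y−2)/(x−5).
Substitute y = 16: MRS = (28/3)/(x − 5). Setting this equal to 28/69 gives x − 5 = (28/3)/(28/69) = 23, so x = 28.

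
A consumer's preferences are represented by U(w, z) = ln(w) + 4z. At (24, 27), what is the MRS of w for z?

MRS = 1/96

MU_w = 1/w, MU_z = 4.
MRS = 1/w ÷ 4.
At (24, 27): MRS = 1/96.
The indifference curve has slope −1/96 at this bundle.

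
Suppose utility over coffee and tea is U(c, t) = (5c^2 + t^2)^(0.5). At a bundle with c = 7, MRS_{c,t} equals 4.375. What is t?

For CES with ρ = 2, MRS = (5/1)·(t/c)^(-1).
Setting (5/1)·(t/7)^(-1) = 4.375 gives (t/7)^(-1) = 0.875, so t/7 = 8/7 and t = 8.

t = 8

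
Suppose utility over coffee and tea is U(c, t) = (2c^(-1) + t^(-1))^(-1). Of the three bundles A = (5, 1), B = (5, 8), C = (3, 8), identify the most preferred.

Evaluate utility at each bundle:
U(A) = 0.714.
U(B) = 1.905.
U(C) = 1.263.
Highest utility is B, so B ≻ C ≻ A.

Bundle B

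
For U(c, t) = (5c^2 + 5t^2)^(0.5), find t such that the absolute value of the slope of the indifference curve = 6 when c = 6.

For CES with ρ = 2, MRS = (t/c)^(-1).
Setting (t/6)^(-1) = 6 gives t/6 = 1/6 and t = 1.

t = 1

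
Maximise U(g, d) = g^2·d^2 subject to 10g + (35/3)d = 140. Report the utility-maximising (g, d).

g* = 7, d* = 6

MU_g = 2·g·d^2 and MU_d = 2·g^2·d.
MRS = MU_g/MU_d = d/g.
Tangency: set MRS = p_g/p_d = 10/(35/3) = 6/7.
So d/g = 6/7, i.e. d = (6/7)·g.
Substitute into the budget 10·g + (35/3)·d = 140: 20·g = 140, so g* = 7.
Then d* = (6/7)·7 = 6.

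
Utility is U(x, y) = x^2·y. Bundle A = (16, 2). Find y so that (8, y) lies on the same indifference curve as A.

U(16, 2) = 512.
Set U(8, y) = 512 and solve.
With x = 8: 8^2 = 64, so y = 512/64 = 8.
Check: U(8, 8) = 512.

y = 8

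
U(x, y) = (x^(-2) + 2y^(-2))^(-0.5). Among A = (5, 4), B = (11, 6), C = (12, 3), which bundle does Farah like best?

Evaluate utility at each bundle:
U(A) = 2.462.
U(B) = 3.958.
U(C) = 2.089.
Highest utility is B, so B ≻ A ≻ C.

Bundle B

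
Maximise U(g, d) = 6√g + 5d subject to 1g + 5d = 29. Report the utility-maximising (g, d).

MU_g = 6/(2√g), MU_d = 5.
MRS = 6/(2√g) ÷ 5.
Tangency: set MRS = p_g/p_d = 1/5 = 0.2.
MRS depends only on g: 0.6/√g = 0.2 ⇒ √g = 0.6/0.2 = 3 ⇒ g* = 9.
From the budget, 5·d = 29 − 1·9 = 20, so d* = 4.

g* = 9, d* = 4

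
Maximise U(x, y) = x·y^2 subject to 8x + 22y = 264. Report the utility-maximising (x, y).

MU_x = y^2 and MU_y = 2·x·y.
MRS = MU_x/MU_y = (1/2)·y/x.
Tangency: set MRS = p_x/p_y = 8/22 = 4/11.
So (1/2)·y/x = 4/11, i.e. y = (8/11)·x.
Substitute into the budget 8·x + 22·y = 264: 24·x = 264, so x* = 11.
Then y* = (8/11)·11 = 8.

x* = 11, y* = 8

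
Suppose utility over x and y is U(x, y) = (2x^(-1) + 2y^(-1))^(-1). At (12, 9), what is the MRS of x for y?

For CES with ρ = -1, MRS = (y/x)^2.
At (12, 9): MRS = 9/16.
That is, one extra unit of x is worth 9/16 units of y at the margin.

MRS = 9/16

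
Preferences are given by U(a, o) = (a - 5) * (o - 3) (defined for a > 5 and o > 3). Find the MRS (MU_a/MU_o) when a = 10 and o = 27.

MRS = 4.8

MU_a = (o−3), MU_o = (a−5).
MRS = (o−3)/(a−5).
At (10, 27): MRS = 4.8.
The indifference curve has slope −4.8 at this bundle.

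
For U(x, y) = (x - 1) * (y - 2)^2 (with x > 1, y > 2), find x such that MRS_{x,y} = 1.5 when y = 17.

MU_x = (y−2)^2, MU_y = 2·(x−1)·(y−2).
MRS = (1/2)·(y−2)/(x−1).
Substitute y = 17: MRS = 7.5/(x − 1). Setting this equal to 1.5 gives x − 1 = 7.5/1.5 = 5, so x = 6.

x = 6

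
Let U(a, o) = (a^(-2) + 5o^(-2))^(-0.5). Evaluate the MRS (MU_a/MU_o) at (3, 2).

MRS = 8/135

For CES with ρ = -2, MRS = (1/5)·(o/a)^3.
At (3, 2): MRS = 8/135.
So at (3, 2) the consumer would give up 8/135 units of o for one more unit of a.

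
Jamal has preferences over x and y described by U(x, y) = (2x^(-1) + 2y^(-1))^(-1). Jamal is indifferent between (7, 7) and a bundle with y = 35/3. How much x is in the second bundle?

U depends on (x, y) only through S = 2x^(-1) + 2y^(-1), so equal utility means equal S. At (7, 7): S = 4/7.
With y = 35/3: 2·(35/3)^(-1) = 6/35, so 2x^(-1) = 4/7 − 6/35 = 0.4, i.e. x^(-1) = 0.2.
Hence x = 1/0.2 = 5.
Check: U(5, 35/3) = 1.75.

x = 5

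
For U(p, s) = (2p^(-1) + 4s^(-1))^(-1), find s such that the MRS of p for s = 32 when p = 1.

s = 8

For CES with ρ = -1, MRS = (2/4)·(s/p)^2.
Setting (2/4)·(s/1)^2 = 32 gives (s/1)^2 = 64, so s/1 = 8 and s = 8.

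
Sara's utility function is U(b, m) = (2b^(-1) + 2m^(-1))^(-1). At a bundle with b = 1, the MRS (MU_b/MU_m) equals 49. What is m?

For CES with ρ = -1, MRS = (m/b)^2.
Setting (m/1)^2 = 49 gives m/1 = 7 and m = 7.

m = 7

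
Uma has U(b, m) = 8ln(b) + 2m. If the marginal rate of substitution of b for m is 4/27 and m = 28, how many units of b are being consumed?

b = 27

MU_b = 8/b, MU_m = 2.
MRS = 8/b ÷ 2.
MRS depends only on b: 4/b = 4/27 ⇒ b = 4/(4/27) = 27.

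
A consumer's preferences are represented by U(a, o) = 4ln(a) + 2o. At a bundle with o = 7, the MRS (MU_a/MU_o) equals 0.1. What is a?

MU_a = 4/a, MU_o = 2.
MRS = 4/a ÷ 2.
MRS depends only on a: 2/a = 0.1 ⇒ a = 2/0.1 = 20.

a = 20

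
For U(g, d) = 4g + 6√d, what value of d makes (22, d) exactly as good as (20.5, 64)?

U(20.5, 64) = 130.
Set U(22, d) = 130 and solve.
With g = 22: 6√d = 130 − 4·22 = 42, so √d = 7 and d = 49.
Check: U(22, 49) = 130.

d = 49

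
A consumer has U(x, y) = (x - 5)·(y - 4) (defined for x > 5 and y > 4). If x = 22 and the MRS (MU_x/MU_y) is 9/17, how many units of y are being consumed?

y = 13

MU_x = (y−4), MU_y = (x−5).
MRS = (y−4)/(x−5).
Substitute x = 22: MRS = (y − 4)/17. Setting this equal to 9/17 gives y − 4 = (9/17)·17 = 9, so y = 13.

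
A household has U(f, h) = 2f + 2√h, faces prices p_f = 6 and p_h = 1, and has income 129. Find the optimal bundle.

MU_f = 2, MU_h = 2/(2√h).
MRS = 2 ÷ (2/(2√h)).
Tangency: set MRS = p_f/p_h = 6/1 = 6.
MRS depends only on h: 2·√h = 6 ⇒ √h = 6/2 = 3 ⇒ h* = 9.
From the budget, 6·f = 129 − 1·9 = 120, so f* = 20.

f* = 20, h* = 9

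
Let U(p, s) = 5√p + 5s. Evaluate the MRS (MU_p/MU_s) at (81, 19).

MU_p = 5/(2√p), MU_s = 5.
MRS = 5/(2√p) ÷ 5.
At (81, 19): MRS = 1/18.
That is, one extra unit of p is worth 1/18 units of s at the margin.

MRS = 1/18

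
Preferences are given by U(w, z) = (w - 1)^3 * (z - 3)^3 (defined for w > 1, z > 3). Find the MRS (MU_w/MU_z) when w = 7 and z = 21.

MU_w = 3·(w−1)^2·(z−3)^3, MU_z = 3·(w−1)^3·(z−3)^2.
MRS = (z−3)/(w−1).
At (7, 21): MRS = 3.
The indifference curve has slope −3 at this bundle.

MRS = 3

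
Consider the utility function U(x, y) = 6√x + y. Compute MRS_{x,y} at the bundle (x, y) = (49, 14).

MU_x = 6/(2√x), MU_y = 1.
MRS = 6/(2√x) ÷ 1.
At (49, 14): MRS = 3/7.
The indifference curve has slope −3/7 at this bundle.

MRS = 3/7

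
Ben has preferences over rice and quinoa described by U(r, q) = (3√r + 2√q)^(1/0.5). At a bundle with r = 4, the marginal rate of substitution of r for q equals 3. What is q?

q = 16

For CES with ρ = 0.5, MRS = (3/2)·√(q/r).
Setting (3/2)·√(q/4) = 3 gives √(q/4) = 2, so q/4 = 4 and q = 16.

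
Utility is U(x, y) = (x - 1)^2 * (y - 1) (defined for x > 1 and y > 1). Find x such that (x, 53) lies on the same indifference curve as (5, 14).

U(5, 14) = 208.
Set U(x, 53) = 208 and solve.
With y = 53: (53 − 1) = 52, so (x − 1)^2 = 208/52 = 4.
Taking the square root (with x > 1): x − 1 = 2, so x = 3.
Check: U(3, 53) = 208.

x = 3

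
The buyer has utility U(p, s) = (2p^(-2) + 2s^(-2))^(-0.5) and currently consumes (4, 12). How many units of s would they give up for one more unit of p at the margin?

For CES with ρ = -2, MRS = (s/p)^3.
At (4, 12): MRS = 27.
So at (4, 12) the consumer would give up 27 units of s for one more unit of p.

MRS = 27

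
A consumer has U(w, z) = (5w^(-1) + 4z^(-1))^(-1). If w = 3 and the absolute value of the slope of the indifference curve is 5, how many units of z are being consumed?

For CES with ρ = -1, MRS = (5/4)·(z/w)^2.
Setting (5/4)·(z/3)^2 = 5 gives (z/3)^2 = 4, so z/3 = 2 and z = 6.

z = 6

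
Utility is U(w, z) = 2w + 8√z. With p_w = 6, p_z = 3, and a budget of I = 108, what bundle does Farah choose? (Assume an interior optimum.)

MU_w = 2, MU_z = 8/(2√z).
MRS = 2 ÷ (8/(2√z)).
Tangency: set MRS = p_w/p_z = 6/3 = 2.
MRS depends only on z: 0.5·√z = 2 ⇒ √z = 2/0.5 = 4 ⇒ z* = 16.
From the budget, 6·w = 108 − 3·16 = 60, so w* = 10.

w* = 10, z* = 16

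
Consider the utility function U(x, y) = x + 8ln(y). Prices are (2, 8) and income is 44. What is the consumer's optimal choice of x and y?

MU_x = 1, MU_y = 8/y.
MRS = 1 ÷ (8/y).
Tangency: set MRS = p_x/p_y = 2/8 = 0.25.
MRS depends only on y: 0.125·y = 0.25 ⇒ y* = 0.25/0.125 = 2.
From the budget, 2·x = 44 − 8·2 = 28, so x* = 14.

x* = 14, y* = 2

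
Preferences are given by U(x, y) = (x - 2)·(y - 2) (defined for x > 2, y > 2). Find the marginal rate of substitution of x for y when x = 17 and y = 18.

MU_x = (y−2), MU_y = (x−2).
MRS = (y−2)/(x−2).
At (17, 18): MRS = 16/15.
The indifference curve has slope −16/15 at this bundle.

MRS = 16/15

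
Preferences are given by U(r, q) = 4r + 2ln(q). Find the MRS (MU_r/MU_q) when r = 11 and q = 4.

MU_r = 4, MU_q = 2/q.
MRS = 4 ÷ (2/q).
At (11, 4): MRS = 8.
That is, one extra unit of r is worth 8 units of q at the margin.

MRS = 8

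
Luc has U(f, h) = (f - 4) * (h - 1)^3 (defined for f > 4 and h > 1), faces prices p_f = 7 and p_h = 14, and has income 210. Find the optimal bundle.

f* = 10, h* = 10

MU_f = (h−1)^3, MU_h = 3·(f−4)·(h−1)^2.
MRS = (1/3)·(h−1)/(f−4).
Tangency: set MRS = p_f/p_h = 7/14 = 0.5.
So (1/3)·(h − 1)/(f − 4) = 0.5, i.e. (h − 1) = 1.5·(f − 4).
Rewrite the budget in excess-of-subsistence terms: 7·(f − 4) + 14·(h − 1) = 210 − 7·4 − 14·1 = 168.
Substituting, 28·(f − 4) = 168, so f − 4 = 6 and f* = 10.
Then h − 1 = 1.5·6 = 9, so h* = 10.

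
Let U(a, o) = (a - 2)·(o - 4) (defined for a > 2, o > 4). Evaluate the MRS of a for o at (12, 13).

MRS = 0.9

MU_a = (o−4), MU_o = (a−2).
MRS = (o−4)/(a−2).
At (12, 13): MRS = 0.9.
The indifference curve has slope −0.9 at this bundle.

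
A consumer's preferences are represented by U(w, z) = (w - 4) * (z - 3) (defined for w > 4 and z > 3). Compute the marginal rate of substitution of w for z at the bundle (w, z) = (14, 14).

MRS = 1.1

MU_w = (z−3), MU_z = (w−4).
MRS = (z−3)/(w−4).
At (14, 14): MRS = 1.1.
The indifference curve has slope −1.1 at this bundle.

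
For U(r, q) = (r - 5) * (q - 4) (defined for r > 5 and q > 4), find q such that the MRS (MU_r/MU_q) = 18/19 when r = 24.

MU_r = (q−4), MU_q = (r−5).
MRS = (q−4)/(r−5).
Substitute r = 24: MRS = (q − 4)/19. Setting this equal to 18/19 gives q − 4 = (18/19)·19 = 18, so q = 22.

q = 22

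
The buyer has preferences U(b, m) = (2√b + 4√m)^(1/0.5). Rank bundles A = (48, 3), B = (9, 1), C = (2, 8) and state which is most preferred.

Bundle A

Evaluate utility at each bundle:
U(A) = 432.000.
U(B) = 100.000.
U(C) = 200.000.
Highest utility is A, so A ≻ C ≻ B.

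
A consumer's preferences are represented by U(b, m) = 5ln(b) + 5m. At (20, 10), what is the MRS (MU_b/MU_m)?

MRS = 0.05

MU_b = 5/b, MU_m = 5.
MRS = 5/b ÷ 5.
At (20, 10): MRS = 0.05.
The indifference curve has slope −0.05 at this bundle.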